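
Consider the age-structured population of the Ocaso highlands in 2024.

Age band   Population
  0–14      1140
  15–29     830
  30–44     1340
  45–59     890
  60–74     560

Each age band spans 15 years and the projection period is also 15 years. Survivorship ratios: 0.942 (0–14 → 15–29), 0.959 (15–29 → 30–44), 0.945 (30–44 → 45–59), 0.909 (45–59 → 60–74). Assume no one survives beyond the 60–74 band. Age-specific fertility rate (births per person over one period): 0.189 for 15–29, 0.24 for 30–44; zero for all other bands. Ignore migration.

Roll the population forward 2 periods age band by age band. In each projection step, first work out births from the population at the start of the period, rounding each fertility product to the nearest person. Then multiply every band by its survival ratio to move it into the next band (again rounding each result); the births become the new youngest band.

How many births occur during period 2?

Numbering the bands 1..5 from youngest to oldest:
— Period 1 —
Births: 830 × 0.189 = 157  |  1340 × 0.24 = 322 ⇒ total 479
Band 2: 1140 × 0.942 = 1074
Band 3: 830 × 0.959 = 796
Band 4: 1340 × 0.945 = 1266
Band 5: 890 × 0.909 = 809
Population now: 0–14=479, 15–29=1074, 30–44=796, 45–59=1266, 60–74=809
— Period 2 —
Births: 1074 × 0.189 = 203  |  796 × 0.24 = 191 ⇒ total 394
Band 2: 479 × 0.942 = 451
Band 3: 1074 × 0.959 = 1030
Band 4: 796 × 0.945 = 752
Band 5: 1266 × 0.909 = 1151
Population now: 0–14=394, 15–29=451, 30–44=1030, 45–59=752, 60–74=1151

394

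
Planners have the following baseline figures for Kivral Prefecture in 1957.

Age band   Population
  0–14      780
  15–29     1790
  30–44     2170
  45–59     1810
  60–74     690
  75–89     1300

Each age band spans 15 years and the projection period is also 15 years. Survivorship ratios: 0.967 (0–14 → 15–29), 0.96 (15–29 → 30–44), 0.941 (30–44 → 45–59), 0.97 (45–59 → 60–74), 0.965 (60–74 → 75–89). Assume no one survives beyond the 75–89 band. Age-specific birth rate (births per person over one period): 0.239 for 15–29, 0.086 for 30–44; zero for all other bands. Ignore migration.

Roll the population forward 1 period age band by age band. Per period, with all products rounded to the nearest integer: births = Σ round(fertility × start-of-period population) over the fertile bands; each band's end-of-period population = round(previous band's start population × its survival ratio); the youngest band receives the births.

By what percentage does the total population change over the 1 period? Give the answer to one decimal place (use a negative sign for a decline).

[period 1]
Births: 1790 × 0.239 = 428 ; 2170 × 0.086 = 187 → 615
15–29: 780 × 0.967 = 754
30–44: 1790 × 0.96 = 1718
45–59: 2170 × 0.941 = 2042
60–74: 1810 × 0.97 = 1756
75–89: 690 × 0.965 = 666
Giving 615 / 754 / 1718 / 2042 / 1756 / 666.
Total: 8540 → 7551; change = -989; percentage change = -11.6%

-11.6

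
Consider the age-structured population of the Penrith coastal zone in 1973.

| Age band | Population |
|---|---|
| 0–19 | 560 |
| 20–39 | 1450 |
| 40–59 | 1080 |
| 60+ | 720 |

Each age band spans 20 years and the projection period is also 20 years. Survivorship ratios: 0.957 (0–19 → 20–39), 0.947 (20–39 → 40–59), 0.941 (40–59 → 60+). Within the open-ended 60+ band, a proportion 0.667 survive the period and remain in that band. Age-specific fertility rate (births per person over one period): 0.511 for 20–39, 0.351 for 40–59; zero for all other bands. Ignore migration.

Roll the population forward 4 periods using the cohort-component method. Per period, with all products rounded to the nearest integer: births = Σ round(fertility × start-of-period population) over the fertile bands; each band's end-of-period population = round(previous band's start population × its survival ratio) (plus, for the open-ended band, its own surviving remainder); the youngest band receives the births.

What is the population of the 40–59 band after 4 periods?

[period 1]
Births: 1450 × 0.511 = 741 ; 1080 × 0.351 = 379 — total 1120
20–39: 560 × 0.957 = 536
40–59: 1450 × 0.947 = 1373
60+: 1080 × 0.941 + 720 × 0.667 = 1016 + 480 = 1496
Giving 1120 / 536 / 1373 / 1496.
[period 2]
Births: 536 × 0.511 = 274 ; 1373 × 0.351 = 482 — total 756
20–39: 1120 × 0.957 = 1072
40–59: 536 × 0.947 = 508
60+: 1373 × 0.941 + 1496 × 0.667 = 1292 + 998 = 2290
Giving 756 / 1072 / 508 / 2290.
[period 3]
Births: 1072 × 0.511 = 548 ; 508 × 0.351 = 178 — total 726
20–39: 756 × 0.957 = 723
40–59: 1072 × 0.947 = 1015
60+: 508 × 0.941 + 2290 × 0.667 = 478 + 1527 = 2005
Giving 726 / 723 / 1015 / 2005.
[period 4]
Births: 723 × 0.511 = 369 ; 1015 × 0.351 = 356 — total 725
20–39: 726 × 0.957 = 695
40–59: 723 × 0.947 = 685
60+: 1015 × 0.941 + 2005 × 0.667 = 955 + 1337 = 2292
Giving 725 / 695 / 685 / 2292.

685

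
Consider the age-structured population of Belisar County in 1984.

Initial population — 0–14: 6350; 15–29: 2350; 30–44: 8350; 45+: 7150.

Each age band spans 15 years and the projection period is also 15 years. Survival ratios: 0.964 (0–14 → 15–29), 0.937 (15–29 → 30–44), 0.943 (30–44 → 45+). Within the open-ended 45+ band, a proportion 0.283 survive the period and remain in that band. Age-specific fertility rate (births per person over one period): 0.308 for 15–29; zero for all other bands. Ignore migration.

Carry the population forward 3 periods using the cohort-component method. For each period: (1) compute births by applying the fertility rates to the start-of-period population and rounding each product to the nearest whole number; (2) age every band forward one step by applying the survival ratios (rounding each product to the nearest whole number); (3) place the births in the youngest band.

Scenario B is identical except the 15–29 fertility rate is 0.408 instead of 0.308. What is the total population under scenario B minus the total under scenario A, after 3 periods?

964

Period 1.
Births: 2350 * 0.308 = 724
15–29: 6350 * 0.964 = 6121
30–44: 2350 * 0.937 = 2202
45+: 8350 * 0.943 + 7150 * 0.283 = 7874 + 2023 = 9897
→ [724, 6121, 2202, 9897]
Period 2.
Births: 6121 * 0.308 = 1885
15–29: 724 * 0.964 = 698
30–44: 6121 * 0.937 = 5735
45+: 2202 * 0.943 + 9897 * 0.283 = 2076 + 2801 = 4877
→ [1885, 698, 5735, 4877]
Period 3.
Births: 698 * 0.308 = 215
15–29: 1885 * 0.964 = 1817
30–44: 698 * 0.937 = 654
45+: 5735 * 0.943 + 4877 * 0.283 = 5408 + 1380 = 6788
→ [215, 1817, 654, 6788]
Scenario A total after 3 periods: 9474
Scenario B projection —
Period 1.
Births: 2350 * 0.408 = 959
15–29: 6350 * 0.964 = 6121
30–44: 2350 * 0.937 = 2202
45+: 8350 * 0.943 + 7150 * 0.283 = 7874 + 2023 = 9897
→ [959, 6121, 2202, 9897]
Period 2.
Births: 6121 * 0.408 = 2497
15–29: 959 * 0.964 = 924
30–44: 6121 * 0.937 = 5735
45+: 2202 * 0.943 + 9897 * 0.283 = 2076 + 2801 = 4877
→ [2497, 924, 5735, 4877]
Period 3.
Births: 924 * 0.408 = 377
15–29: 2497 * 0.964 = 2407
30–44: 924 * 0.937 = 866
45+: 5735 * 0.943 + 4877 * 0.283 = 5408 + 1380 = 6788
→ [377, 2407, 866, 6788]
Scenario B total after 3 periods: 10438
Difference B − A = 10438 − 9474 = 964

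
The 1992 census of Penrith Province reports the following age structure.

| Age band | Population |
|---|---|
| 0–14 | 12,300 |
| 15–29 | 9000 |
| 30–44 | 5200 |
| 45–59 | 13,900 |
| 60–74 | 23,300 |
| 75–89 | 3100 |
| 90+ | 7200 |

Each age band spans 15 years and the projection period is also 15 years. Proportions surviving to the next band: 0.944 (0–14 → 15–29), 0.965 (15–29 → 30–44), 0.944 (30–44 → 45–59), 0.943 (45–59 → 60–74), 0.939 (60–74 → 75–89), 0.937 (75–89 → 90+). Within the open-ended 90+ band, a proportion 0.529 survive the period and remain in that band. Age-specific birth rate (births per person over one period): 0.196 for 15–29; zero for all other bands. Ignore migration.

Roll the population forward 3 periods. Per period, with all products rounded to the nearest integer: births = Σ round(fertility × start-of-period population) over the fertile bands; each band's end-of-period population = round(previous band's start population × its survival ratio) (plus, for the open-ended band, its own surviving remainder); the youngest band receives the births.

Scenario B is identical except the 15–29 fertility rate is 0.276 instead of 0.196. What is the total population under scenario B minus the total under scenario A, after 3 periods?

(Bands numbered youngest = 1 to oldest = 7.)
After projecting period 1:
Births: 9000 × 0.196 = 1764
Band 2: 12300 × 0.944 = 11611
Band 3: 9000 × 0.965 = 8685
Band 4: 5200 × 0.944 = 4909
Band 5: 13900 × 0.943 = 13108
Band 6: 23300 × 0.939 = 21879
Band 7: 3100 × 0.937 + 7200 × 0.529 = 2905 + 3809 = 6714
Giving 1764 / 11611 / 8685 / 4909 / 13108 / 21879 / 6714.
After projecting period 2:
Births: 11611 × 0.196 = 2276
Band 2: 1764 × 0.944 = 1665
Band 3: 11611 × 0.965 = 11205
Band 4: 8685 × 0.944 = 8199
Band 5: 4909 × 0.943 = 4629
Band 6: 13108 × 0.939 = 12308
Band 7: 21879 × 0.937 + 6714 × 0.529 = 20501 + 3552 = 24053
Giving 2276 / 1665 / 11205 / 8199 / 4629 / 12308 / 24053.
After projecting period 3:
Births: 1665 × 0.196 = 326
Band 2: 2276 × 0.944 = 2149
Band 3: 1665 × 0.965 = 1607
Band 4: 11205 × 0.944 = 10578
Band 5: 8199 × 0.943 = 7732
Band 6: 4629 × 0.939 = 4347
Band 7: 12308 × 0.937 + 24053 × 0.529 = 11533 + 12724 = 24257
Giving 326 / 2149 / 1607 / 10578 / 7732 / 4347 / 24257.
Scenario A total after 3 periods: 50996
Scenario B projection —
After projecting period 1:
Births: 9000 × 0.276 = 2484
Band 2: 12300 × 0.944 = 11611
Band 3: 9000 × 0.965 = 8685
Band 4: 5200 × 0.944 = 4909
Band 5: 13900 × 0.943 = 13108
Band 6: 23300 × 0.939 = 21879
Band 7: 3100 × 0.937 + 7200 × 0.529 = 2905 + 3809 = 6714
Giving 2484 / 11611 / 8685 / 4909 / 13108 / 21879 / 6714.
After projecting period 2:
Births: 11611 × 0.276 = 3205
Band 2: 2484 × 0.944 = 2345
Band 3: 11611 × 0.965 = 11205
Band 4: 8685 × 0.944 = 8199
Band 5: 4909 × 0.943 = 4629
Band 6: 13108 × 0.939 = 12308
Band 7: 21879 × 0.937 + 6714 × 0.529 = 20501 + 3552 = 24053
Giving 3205 / 2345 / 11205 / 8199 / 4629 / 12308 / 24053.
After projecting period 3:
Births: 2345 × 0.276 = 647
Band 2: 3205 × 0.944 = 3026
Band 3: 2345 × 0.965 = 2263
Band 4: 11205 × 0.944 = 10578
Band 5: 8199 × 0.943 = 7732
Band 6: 4629 × 0.939 = 4347
Band 7: 12308 × 0.937 + 24053 × 0.529 = 11533 + 12724 = 24257
Giving 647 / 3026 / 2263 / 10578 / 7732 / 4347 / 24257.
Scenario B total after 3 periods: 52850
Difference B − A = 52850 − 50996 = 1854

1854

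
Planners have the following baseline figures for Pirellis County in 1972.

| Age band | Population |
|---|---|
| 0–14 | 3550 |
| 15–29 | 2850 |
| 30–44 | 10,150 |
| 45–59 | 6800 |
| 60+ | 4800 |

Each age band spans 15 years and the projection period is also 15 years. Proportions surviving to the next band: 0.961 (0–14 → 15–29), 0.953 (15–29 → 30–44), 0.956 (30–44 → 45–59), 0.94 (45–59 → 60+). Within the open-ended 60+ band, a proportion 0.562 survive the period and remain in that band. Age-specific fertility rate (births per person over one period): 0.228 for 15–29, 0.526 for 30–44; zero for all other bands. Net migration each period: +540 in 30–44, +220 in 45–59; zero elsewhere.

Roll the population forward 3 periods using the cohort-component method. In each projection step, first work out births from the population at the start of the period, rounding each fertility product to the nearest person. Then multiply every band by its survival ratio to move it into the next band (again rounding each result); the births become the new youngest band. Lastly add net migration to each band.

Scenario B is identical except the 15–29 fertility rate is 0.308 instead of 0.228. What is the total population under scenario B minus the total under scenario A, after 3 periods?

999

— Period 1 —
Births: 2850 * 0.228 = 650 ; 10150 * 0.526 = 5339 — total 5989
15–29: 3550 * 0.961 = 3412
30–44: 2850 * 0.953 = 2716
45–59: 10150 * 0.956 = 9703
60+: 6800 * 0.94 + 4800 * 0.562 = 6392 + 2698 = 9090
Net migration: 30–44 + 540 → 3256; 45–59 + 220 → 9923
→ [5989, 3412, 3256, 9923, 9090]
— Period 2 —
Births: 3412 * 0.228 = 778 ; 3256 * 0.526 = 1713 — total 2491
15–29: 5989 * 0.961 = 5755
30–44: 3412 * 0.953 = 3252
45–59: 3256 * 0.956 = 3113
60+: 9923 * 0.94 + 9090 * 0.562 = 9328 + 5109 = 14437
Net migration: 30–44 + 540 → 3792; 45–59 + 220 → 3333
→ [2491, 5755, 3792, 3333, 14437]
— Period 3 —
Births: 5755 * 0.228 = 1312 ; 3792 * 0.526 = 1995 — total 3307
15–29: 2491 * 0.961 = 2394
30–44: 5755 * 0.953 = 5485
45–59: 3792 * 0.956 = 3625
60+: 3333 * 0.94 + 14437 * 0.562 = 3133 + 8114 = 11247
Net migration: 30–44 + 540 → 6025; 45–59 + 220 → 3845
→ [3307, 2394, 6025, 3845, 11247]
Scenario A total after 3 periods: 26818
Scenario B projection —
— Period 1 —
Births: 2850 * 0.308 = 878 ; 10150 * 0.526 = 5339 — total 6217
15–29: 3550 * 0.961 = 3412
30–44: 2850 * 0.953 = 2716
45–59: 10150 * 0.956 = 9703
60+: 6800 * 0.94 + 4800 * 0.562 = 6392 + 2698 = 9090
Net migration: 30–44 + 540 → 3256; 45–59 + 220 → 9923
→ [6217, 3412, 3256, 9923, 9090]
— Period 2 —
Births: 3412 * 0.308 = 1051 ; 3256 * 0.526 = 1713 — total 2764
15–29: 6217 * 0.961 = 5975
30–44: 3412 * 0.953 = 3252
45–59: 3256 * 0.956 = 3113
60+: 9923 * 0.94 + 9090 * 0.562 = 9328 + 5109 = 14437
Net migration: 30–44 + 540 → 3792; 45–59 + 220 → 3333
→ [2764, 5975, 3792, 3333, 14437]
— Period 3 —
Births: 5975 * 0.308 = 1840 ; 3792 * 0.526 = 1995 — total 3835
15–29: 2764 * 0.961 = 2656
30–44: 5975 * 0.953 = 5694
45–59: 3792 * 0.956 = 3625
60+: 3333 * 0.94 + 14437 * 0.562 = 3133 + 8114 = 11247
Net migration: 30–44 + 540 → 6234; 45–59 + 220 → 3845
→ [3835, 2656, 6234, 3845, 11247]
Scenario B total after 3 periods: 27817
Difference B − A = 27817 − 26818 = 999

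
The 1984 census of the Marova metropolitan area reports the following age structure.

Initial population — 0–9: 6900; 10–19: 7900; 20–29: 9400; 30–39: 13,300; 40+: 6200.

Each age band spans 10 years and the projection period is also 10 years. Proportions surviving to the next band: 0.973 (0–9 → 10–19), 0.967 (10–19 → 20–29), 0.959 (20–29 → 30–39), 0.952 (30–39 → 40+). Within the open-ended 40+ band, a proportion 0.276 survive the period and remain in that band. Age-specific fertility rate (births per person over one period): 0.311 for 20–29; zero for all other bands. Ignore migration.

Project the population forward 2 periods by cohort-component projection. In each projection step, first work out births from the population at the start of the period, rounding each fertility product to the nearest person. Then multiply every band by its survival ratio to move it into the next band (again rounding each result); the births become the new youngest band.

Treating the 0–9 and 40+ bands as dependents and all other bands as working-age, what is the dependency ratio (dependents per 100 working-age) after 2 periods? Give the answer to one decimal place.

[period 1]
Births: 9400 * 0.311 = 2923
10–19: 6900 * 0.973 = 6714
20–29: 7900 * 0.967 = 7639
30–39: 9400 * 0.959 = 9015
40+: 13300 * 0.952 + 6200 * 0.276 = 12662 + 1711 = 14373
Giving 2923 / 6714 / 7639 / 9015 / 14373.
[period 2]
Births: 7639 * 0.311 = 2376
10–19: 2923 * 0.973 = 2844
20–29: 6714 * 0.967 = 6492
30–39: 7639 * 0.959 = 7326
40+: 9015 * 0.952 + 14373 * 0.276 = 8582 + 3967 = 12549
Giving 2376 / 2844 / 6492 / 7326 / 12549.
Dependents (band 0–9 + band 40+) = 2376 + 12549 = 14925; working-age = 16662; ratio = 14925/16662 × 100 = 89.6

89.6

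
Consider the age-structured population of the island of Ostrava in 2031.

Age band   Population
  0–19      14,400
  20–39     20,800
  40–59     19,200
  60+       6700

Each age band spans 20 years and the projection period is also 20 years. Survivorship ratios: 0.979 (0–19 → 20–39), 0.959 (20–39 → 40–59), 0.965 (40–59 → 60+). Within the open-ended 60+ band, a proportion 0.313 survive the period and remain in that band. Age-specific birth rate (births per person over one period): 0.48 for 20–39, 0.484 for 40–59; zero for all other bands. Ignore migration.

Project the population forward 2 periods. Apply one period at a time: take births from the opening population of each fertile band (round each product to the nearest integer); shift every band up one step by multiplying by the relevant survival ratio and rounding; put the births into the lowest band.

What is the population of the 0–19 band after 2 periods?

16421

Numbering the bands 1..4 from youngest to oldest:
[period 1]
Births: 20800 * 0.48 = 9984  |  19200 * 0.484 = 9293 → total 19277
Band 2: 14400 * 0.979 = 14098
Band 3: 20800 * 0.959 = 19947
Band 4: 19200 * 0.965 + 6700 * 0.313 = 18528 + 2097 = 20625
→ [19277, 14098, 19947, 20625]
[period 2]
Births: 14098 * 0.48 = 6767  |  19947 * 0.484 = 9654 → total 16421
Band 2: 19277 * 0.979 = 18872
Band 3: 14098 * 0.959 = 13520
Band 4: 19947 * 0.965 + 20625 * 0.313 = 19249 + 6456 = 25705
→ [16421, 18872, 13520, 25705]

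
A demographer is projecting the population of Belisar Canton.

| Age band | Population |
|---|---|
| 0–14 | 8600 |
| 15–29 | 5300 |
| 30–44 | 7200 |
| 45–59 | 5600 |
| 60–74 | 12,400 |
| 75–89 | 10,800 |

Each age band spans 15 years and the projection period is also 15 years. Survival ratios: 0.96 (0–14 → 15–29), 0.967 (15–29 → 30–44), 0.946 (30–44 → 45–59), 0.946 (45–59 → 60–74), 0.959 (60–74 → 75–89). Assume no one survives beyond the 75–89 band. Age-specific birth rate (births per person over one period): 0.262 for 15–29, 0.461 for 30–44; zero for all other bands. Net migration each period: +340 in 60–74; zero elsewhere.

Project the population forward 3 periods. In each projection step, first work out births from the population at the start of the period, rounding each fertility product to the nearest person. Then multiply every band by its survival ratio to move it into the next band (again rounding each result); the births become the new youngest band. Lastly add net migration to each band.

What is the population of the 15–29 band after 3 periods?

4345

Let group 1 be 0–14 through group 6 = 75–89.
— Period 1 —
Births: 5300 × 0.262 = 1389  |  7200 × 0.461 = 3319 → total 4708
Group 2: 8600 × 0.96 = 8256
Group 3: 5300 × 0.967 = 5125
Group 4: 7200 × 0.946 = 6811
Group 5: 5600 × 0.946 = 5298
Group 6: 12400 × 0.959 = 11892
Net migration: Group 5 + 340 → 5638
Population now: 0–14=4708, 15–29=8256, 30–44=5125, 45–59=6811, 60–74=5638, 75–89=11892
— Period 2 —
Births: 8256 × 0.262 = 2163  |  5125 × 0.461 = 2363 → total 4526
Group 2: 4708 × 0.96 = 4520
Group 3: 8256 × 0.967 = 7984
Group 4: 5125 × 0.946 = 4848
Group 5: 6811 × 0.946 = 6443
Group 6: 5638 × 0.959 = 5407
Net migration: Group 5 + 340 → 6783
Population now: 0–14=4526, 15–29=4520, 30–44=7984, 45–59=4848, 60–74=6783, 75–89=5407
— Period 3 —
Births: 4520 × 0.262 = 1184  |  7984 × 0.461 = 3681 → total 4865
Group 2: 4526 × 0.96 = 4345
Group 3: 4520 × 0.967 = 4371
Group 4: 7984 × 0.946 = 7553
Group 5: 4848 × 0.946 = 4586
Group 6: 6783 × 0.959 = 6505
Net migration: Group 5 + 340 → 4926
Population now: 0–14=4865, 15–29=4345, 30–44=4371, 45–59=7553, 60–74=4926, 75–89=6505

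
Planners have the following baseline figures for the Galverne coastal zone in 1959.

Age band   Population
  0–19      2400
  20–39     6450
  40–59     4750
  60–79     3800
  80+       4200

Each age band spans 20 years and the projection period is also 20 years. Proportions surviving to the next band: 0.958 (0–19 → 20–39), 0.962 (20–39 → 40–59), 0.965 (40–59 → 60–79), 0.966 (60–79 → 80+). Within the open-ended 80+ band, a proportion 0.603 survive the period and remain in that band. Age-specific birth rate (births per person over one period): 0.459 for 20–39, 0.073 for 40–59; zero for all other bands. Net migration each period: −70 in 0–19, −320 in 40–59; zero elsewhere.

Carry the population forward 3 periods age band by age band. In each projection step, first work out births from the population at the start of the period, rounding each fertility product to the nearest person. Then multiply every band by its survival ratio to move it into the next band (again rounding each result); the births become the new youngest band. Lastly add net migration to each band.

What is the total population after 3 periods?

Period 1.
Births: 6450 × 0.459 = 2961  |  4750 × 0.073 = 347 — total 3308
20–39: 2400 × 0.958 = 2299
40–59: 6450 × 0.962 = 6205
60–79: 4750 × 0.965 = 4584
80+: 3800 × 0.966 + 4200 × 0.603 = 3671 + 2533 = 6204
Net migration: 0–19 − 70 → 3238; 40–59 − 320 → 5885
→ [3238, 2299, 5885, 4584, 6204]
Period 2.
Births: 2299 × 0.459 = 1055  |  5885 × 0.073 = 430 — total 1485
20–39: 3238 × 0.958 = 3102
40–59: 2299 × 0.962 = 2212
60–79: 5885 × 0.965 = 5679
80+: 4584 × 0.966 + 6204 × 0.603 = 4428 + 3741 = 8169
Net migration: 0–19 − 70 → 1415; 40–59 − 320 → 1892
→ [1415, 3102, 1892, 5679, 8169]
Period 3.
Births: 3102 × 0.459 = 1424  |  1892 × 0.073 = 138 — total 1562
20–39: 1415 × 0.958 = 1356
40–59: 3102 × 0.962 = 2984
60–79: 1892 × 0.965 = 1826
80+: 5679 × 0.966 + 8169 × 0.603 = 5486 + 4926 = 10412
Net migration: 0–19 − 70 → 1492; 40–59 − 320 → 2664
→ [1492, 1356, 2664, 1826, 10412]
Total after period 3: 1492 + 1356 + 2664 + 1826 + 10412 = 17750

17750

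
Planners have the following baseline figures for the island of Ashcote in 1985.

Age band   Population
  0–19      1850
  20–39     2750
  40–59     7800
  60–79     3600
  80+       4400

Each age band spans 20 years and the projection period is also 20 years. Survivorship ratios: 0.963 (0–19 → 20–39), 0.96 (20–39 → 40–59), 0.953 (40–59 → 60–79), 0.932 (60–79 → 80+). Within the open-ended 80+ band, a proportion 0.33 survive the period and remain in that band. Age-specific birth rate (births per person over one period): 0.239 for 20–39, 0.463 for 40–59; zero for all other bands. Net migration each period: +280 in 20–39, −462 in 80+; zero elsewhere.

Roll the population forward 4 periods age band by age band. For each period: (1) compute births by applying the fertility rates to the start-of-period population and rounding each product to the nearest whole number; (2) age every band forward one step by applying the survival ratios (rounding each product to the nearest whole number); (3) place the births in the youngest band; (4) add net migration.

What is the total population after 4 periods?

13236

[period 1]
Births: 2750 × 0.239 = 657  |  7800 × 0.463 = 3611 — total 4268
20–39: 1850 × 0.963 = 1782
40–59: 2750 × 0.96 = 2640
60–79: 7800 × 0.953 = 7433
80+: 3600 × 0.932 + 4400 × 0.33 = 3355 + 1452 = 4807
Net migration: 20–39 + 280 → 2062; 80+ − 462 → 4345
End of period: [4268, 2062, 2640, 7433, 4345]
[period 2]
Births: 2062 × 0.239 = 493  |  2640 × 0.463 = 1222 — total 1715
20–39: 4268 × 0.963 = 4110
40–59: 2062 × 0.96 = 1980
60–79: 2640 × 0.953 = 2516
80+: 7433 × 0.932 + 4345 × 0.33 = 6928 + 1434 = 8362
Net migration: 20–39 + 280 → 4390; 80+ − 462 → 7900
End of period: [1715, 4390, 1980, 2516, 7900]
[period 3]
Births: 4390 × 0.239 = 1049  |  1980 × 0.463 = 917 — total 1966
20–39: 1715 × 0.963 = 1652
40–59: 4390 × 0.96 = 4214
60–79: 1980 × 0.953 = 1887
80+: 2516 × 0.932 + 7900 × 0.33 = 2345 + 2607 = 4952
Net migration: 20–39 + 280 → 1932; 80+ − 462 → 4490
End of period: [1966, 1932, 4214, 1887, 4490]
[period 4]
Births: 1932 × 0.239 = 462  |  4214 × 0.463 = 1951 — total 2413
20–39: 1966 × 0.963 = 1893
40–59: 1932 × 0.96 = 1855
60–79: 4214 × 0.953 = 4016
80+: 1887 × 0.932 + 4490 × 0.33 = 1759 + 1482 = 3241
Net migration: 20–39 + 280 → 2173; 80+ − 462 → 2779
End of period: [2413, 2173, 1855, 4016, 2779]
Total after period 4: 2413 + 2173 + 1855 + 4016 + 2779 = 13236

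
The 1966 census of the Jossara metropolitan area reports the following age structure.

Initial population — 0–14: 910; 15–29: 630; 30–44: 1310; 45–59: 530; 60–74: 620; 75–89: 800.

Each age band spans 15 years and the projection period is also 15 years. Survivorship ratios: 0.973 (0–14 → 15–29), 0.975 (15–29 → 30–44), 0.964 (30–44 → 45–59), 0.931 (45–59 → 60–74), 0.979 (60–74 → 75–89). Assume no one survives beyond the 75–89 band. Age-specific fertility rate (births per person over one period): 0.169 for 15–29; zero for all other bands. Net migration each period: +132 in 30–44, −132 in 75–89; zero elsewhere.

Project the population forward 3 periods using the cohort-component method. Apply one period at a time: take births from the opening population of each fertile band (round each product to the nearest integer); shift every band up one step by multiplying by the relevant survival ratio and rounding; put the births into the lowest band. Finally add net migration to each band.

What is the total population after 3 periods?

3042

(Bands numbered youngest = 1 to oldest = 6.)
Period 1.
Births: 630 × 0.169 = 106
Band 2: 910 × 0.973 = 885
Band 3: 630 × 0.975 = 614
Band 4: 1310 × 0.964 = 1263
Band 5: 530 × 0.931 = 493
Band 6: 620 × 0.979 = 607
Net migration: Band 3 + 132 → 746; Band 6 − 132 → 475
Population now: 0–14=106, 15–29=885, 30–44=746, 45–59=1263, 60–74=493, 75–89=475
Period 2.
Births: 885 × 0.169 = 150
Band 2: 106 × 0.973 = 103
Band 3: 885 × 0.975 = 863
Band 4: 746 × 0.964 = 719
Band 5: 1263 × 0.931 = 1176
Band 6: 493 × 0.979 = 483
Net migration: Band 3 + 132 → 995; Band 6 − 132 → 351
Population now: 0–14=150, 15–29=103, 30–44=995, 45–59=719, 60–74=1176, 75–89=351
Period 3.
Births: 103 × 0.169 = 17
Band 2: 150 × 0.973 = 146
Band 3: 103 × 0.975 = 100
Band 4: 995 × 0.964 = 959
Band 5: 719 × 0.931 = 669
Band 6: 1176 × 0.979 = 1151
Net migration: Band 3 + 132 → 232; Band 6 − 132 → 1019
Population now: 0–14=17, 15–29=146, 30–44=232, 45–59=959, 60–74=669, 75–89=1019
Total after period 3: 17 + 146 + 232 + 959 + 669 + 1019 = 3042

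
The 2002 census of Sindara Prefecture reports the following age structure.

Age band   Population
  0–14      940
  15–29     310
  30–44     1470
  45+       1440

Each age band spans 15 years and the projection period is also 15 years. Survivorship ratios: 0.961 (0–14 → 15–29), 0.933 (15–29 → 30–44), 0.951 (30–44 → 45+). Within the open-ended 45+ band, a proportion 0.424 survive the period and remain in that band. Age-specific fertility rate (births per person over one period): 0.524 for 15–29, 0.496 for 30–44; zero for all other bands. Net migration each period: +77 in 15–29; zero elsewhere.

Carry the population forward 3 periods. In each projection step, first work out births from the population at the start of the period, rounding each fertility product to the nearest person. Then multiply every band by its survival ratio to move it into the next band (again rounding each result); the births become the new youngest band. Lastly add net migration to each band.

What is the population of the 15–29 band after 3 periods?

708

Numbering the bands 1..4 from youngest to oldest:
Period 1.
Births: 310 × 0.524 = 162, 1470 × 0.496 = 729 ⇒ total 891
Band 2: 940 × 0.961 = 903
Band 3: 310 × 0.933 = 289
Band 4: 1470 × 0.951 + 1440 × 0.424 = 1398 + 611 = 2009
Net migration: Band 2 + 77 → 980
→ [891, 980, 289, 2009]
Period 2.
Births: 980 × 0.524 = 514, 289 × 0.496 = 143 ⇒ total 657
Band 2: 891 × 0.961 = 856
Band 3: 980 × 0.933 = 914
Band 4: 289 × 0.951 + 2009 × 0.424 = 275 + 852 = 1127
Net migration: Band 2 + 77 → 933
→ [657, 933, 914, 1127]
Period 3.
Births: 933 × 0.524 = 489, 914 × 0.496 = 453 ⇒ total 942
Band 2: 657 × 0.961 = 631
Band 3: 933 × 0.933 = 870
Band 4: 914 × 0.951 + 1127 × 0.424 = 869 + 478 = 1347
Net migration: Band 2 + 77 → 708
→ [942, 708, 870, 1347]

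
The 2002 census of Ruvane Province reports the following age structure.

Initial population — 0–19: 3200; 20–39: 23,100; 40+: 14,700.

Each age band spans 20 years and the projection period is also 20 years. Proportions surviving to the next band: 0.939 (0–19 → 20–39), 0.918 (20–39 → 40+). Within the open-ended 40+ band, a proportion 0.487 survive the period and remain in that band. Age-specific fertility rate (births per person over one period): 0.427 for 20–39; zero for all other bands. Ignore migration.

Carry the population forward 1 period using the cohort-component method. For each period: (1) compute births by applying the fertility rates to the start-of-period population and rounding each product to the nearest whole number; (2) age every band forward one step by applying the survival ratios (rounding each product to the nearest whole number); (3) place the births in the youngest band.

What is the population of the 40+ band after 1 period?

28365

Let band 1 be 0–19 through band 3 = 40+.
[period 1]
Births: 23100 × 0.427 = 9864
Band 2: 3200 × 0.939 = 3005
Band 3: 23100 × 0.918 + 14700 × 0.487 = 21206 + 7159 = 28365
→ [9864, 3005, 28365]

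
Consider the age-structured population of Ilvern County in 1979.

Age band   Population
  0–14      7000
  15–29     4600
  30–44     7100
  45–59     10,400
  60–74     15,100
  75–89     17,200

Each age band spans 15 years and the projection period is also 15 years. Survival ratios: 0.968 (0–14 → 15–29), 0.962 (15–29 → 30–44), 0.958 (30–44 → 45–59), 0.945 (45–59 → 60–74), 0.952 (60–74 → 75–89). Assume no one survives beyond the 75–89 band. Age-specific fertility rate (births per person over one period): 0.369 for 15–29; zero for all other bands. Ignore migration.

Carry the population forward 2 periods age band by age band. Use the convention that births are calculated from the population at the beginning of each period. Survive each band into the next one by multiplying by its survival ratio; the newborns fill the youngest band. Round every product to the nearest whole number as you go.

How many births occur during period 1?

Numbering the bands 1..6 from youngest to oldest:
— Period 1 —
Births: 4600 × 0.369 = 1697
Band 2: 7000 × 0.968 = 6776
Band 3: 4600 × 0.962 = 4425
Band 4: 7100 × 0.958 = 6802
Band 5: 10400 × 0.945 = 9828
Band 6: 15100 × 0.952 = 14375
Giving 1697 / 6776 / 4425 / 6802 / 9828 / 14375.

1697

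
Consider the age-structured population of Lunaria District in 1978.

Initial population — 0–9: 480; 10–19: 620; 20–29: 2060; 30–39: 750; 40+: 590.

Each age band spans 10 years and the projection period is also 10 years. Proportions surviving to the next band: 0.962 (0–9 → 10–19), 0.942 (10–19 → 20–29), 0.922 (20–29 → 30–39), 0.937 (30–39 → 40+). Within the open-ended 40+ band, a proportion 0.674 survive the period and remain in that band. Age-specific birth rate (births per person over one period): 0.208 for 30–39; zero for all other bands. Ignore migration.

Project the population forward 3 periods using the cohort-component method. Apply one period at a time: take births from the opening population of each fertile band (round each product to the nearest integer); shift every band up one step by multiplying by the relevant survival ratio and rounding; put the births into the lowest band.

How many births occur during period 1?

156

(Groups numbered youngest = 1 to oldest = 5.)
— Period 1 —
Births: 750 * 0.208 = 156
Group 2: 480 * 0.962 = 462
Group 3: 620 * 0.942 = 584
Group 4: 2060 * 0.922 = 1899
Group 5: 750 * 0.937 + 590 * 0.674 = 703 + 398 = 1101
Giving 156 / 462 / 584 / 1899 / 1101.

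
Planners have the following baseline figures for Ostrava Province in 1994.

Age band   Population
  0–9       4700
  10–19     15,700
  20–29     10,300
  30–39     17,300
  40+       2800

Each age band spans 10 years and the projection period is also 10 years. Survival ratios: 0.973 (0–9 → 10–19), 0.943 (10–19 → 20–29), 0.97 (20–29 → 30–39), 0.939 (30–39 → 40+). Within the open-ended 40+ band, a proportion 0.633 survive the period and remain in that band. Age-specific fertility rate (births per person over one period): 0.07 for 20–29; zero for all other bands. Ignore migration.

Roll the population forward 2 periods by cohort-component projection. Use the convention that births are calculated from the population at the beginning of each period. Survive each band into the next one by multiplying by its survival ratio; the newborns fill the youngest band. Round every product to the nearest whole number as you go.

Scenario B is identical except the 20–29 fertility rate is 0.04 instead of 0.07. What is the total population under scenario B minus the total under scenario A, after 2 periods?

-745

Numbering the bands 1..5 from youngest to oldest:
[period 1]
Births: 10300 * 0.07 = 721
Band 2: 4700 * 0.973 = 4573
Band 3: 15700 * 0.943 = 14805
Band 4: 10300 * 0.97 = 9991
Band 5: 17300 * 0.939 + 2800 * 0.633 = 16245 + 1772 = 18017
Population now: 0–9=721, 10–19=4573, 20–29=14805, 30–39=9991, 40+=18017
[period 2]
Births: 14805 * 0.07 = 1036
Band 2: 721 * 0.973 = 702
Band 3: 4573 * 0.943 = 4312
Band 4: 14805 * 0.97 = 14361
Band 5: 9991 * 0.939 + 18017 * 0.633 = 9382 + 11405 = 20787
Population now: 0–9=1036, 10–19=702, 20–29=4312, 30–39=14361, 40+=20787
Scenario A total after 2 periods: 41198
Scenario B projection —
[period 1]
Births: 10300 * 0.04 = 412
Band 2: 4700 * 0.973 = 4573
Band 3: 15700 * 0.943 = 14805
Band 4: 10300 * 0.97 = 9991
Band 5: 17300 * 0.939 + 2800 * 0.633 = 16245 + 1772 = 18017
Population now: 0–9=412, 10–19=4573, 20–29=14805, 30–39=9991, 40+=18017
[period 2]
Births: 14805 * 0.04 = 592
Band 2: 412 * 0.973 = 401
Band 3: 4573 * 0.943 = 4312
Band 4: 14805 * 0.97 = 14361
Band 5: 9991 * 0.939 + 18017 * 0.633 = 9382 + 11405 = 20787
Population now: 0–9=592, 10–19=401, 20–29=4312, 30–39=14361, 40+=20787
Scenario B total after 2 periods: 40453
Difference B − A = 40453 − 41198 = -745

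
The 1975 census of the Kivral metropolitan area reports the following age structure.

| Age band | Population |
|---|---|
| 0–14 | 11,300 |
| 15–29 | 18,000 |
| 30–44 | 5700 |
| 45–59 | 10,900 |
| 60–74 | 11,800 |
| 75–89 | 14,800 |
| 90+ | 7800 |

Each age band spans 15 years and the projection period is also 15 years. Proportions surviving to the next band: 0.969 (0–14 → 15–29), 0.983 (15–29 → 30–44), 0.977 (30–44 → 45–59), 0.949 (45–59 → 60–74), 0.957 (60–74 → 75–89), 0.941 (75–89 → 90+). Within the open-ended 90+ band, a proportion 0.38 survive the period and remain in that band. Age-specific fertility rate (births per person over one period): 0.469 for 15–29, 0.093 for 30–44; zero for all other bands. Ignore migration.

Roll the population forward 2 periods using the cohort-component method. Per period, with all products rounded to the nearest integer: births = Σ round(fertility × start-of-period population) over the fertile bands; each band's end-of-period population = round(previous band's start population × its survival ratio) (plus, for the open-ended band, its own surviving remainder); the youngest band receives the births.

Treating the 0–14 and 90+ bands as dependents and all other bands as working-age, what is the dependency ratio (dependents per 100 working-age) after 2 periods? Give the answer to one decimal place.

45.9

Call the bands 1 to 7, youngest first.
— Period 1 —
Births: 18000 × 0.469 = 8442, 5700 × 0.093 = 530 → 8972
Band 2: 11300 × 0.969 = 10950
Band 3: 18000 × 0.983 = 17694
Band 4: 5700 × 0.977 = 5569
Band 5: 10900 × 0.949 = 10344
Band 6: 11800 × 0.957 = 11293
Band 7: 14800 × 0.941 + 7800 × 0.38 = 13927 + 2964 = 16891
End of period: [8972, 10950, 17694, 5569, 10344, 11293, 16891]
— Period 2 —
Births: 10950 × 0.469 = 5136, 17694 × 0.093 = 1646 → 6782
Band 2: 8972 × 0.969 = 8694
Band 3: 10950 × 0.983 = 10764
Band 4: 17694 × 0.977 = 17287
Band 5: 5569 × 0.949 = 5285
Band 6: 10344 × 0.957 = 9899
Band 7: 11293 × 0.941 + 16891 × 0.38 = 10627 + 6419 = 17046
End of period: [6782, 8694, 10764, 17287, 5285, 9899, 17046]
Dependents (band 0–14 + band 90+) = 6782 + 17046 = 23828; working-age = 51929; ratio = 23828/51929 × 100 = 45.9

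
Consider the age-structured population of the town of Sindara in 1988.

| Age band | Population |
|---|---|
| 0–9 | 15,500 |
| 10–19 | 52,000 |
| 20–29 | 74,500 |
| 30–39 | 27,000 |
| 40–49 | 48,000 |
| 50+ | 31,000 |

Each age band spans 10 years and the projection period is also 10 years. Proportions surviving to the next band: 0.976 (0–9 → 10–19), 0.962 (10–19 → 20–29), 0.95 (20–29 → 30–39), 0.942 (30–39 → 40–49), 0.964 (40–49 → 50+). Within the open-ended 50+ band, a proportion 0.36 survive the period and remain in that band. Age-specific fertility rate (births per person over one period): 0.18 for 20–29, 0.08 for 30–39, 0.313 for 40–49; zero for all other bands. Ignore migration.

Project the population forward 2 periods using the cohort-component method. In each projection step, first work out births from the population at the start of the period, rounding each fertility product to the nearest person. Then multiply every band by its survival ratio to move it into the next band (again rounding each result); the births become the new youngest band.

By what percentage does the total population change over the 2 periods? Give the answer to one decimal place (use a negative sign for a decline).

— Period 1 —
Births: 74500 × 0.18 = 13410, 27000 × 0.08 = 2160, 48000 × 0.313 = 15024 → 30594
10–19: 15500 × 0.976 = 15128
20–29: 52000 × 0.962 = 50024
30–39: 74500 × 0.95 = 70775
40–49: 27000 × 0.942 = 25434
50+: 48000 × 0.964 + 31000 × 0.36 = 46272 + 11160 = 57432
→ [30594, 15128, 50024, 70775, 25434, 57432]
— Period 2 —
Births: 50024 × 0.18 = 9004, 70775 × 0.08 = 5662, 25434 × 0.313 = 7961 → 22627
10–19: 30594 × 0.976 = 29860
20–29: 15128 × 0.962 = 14553
30–39: 50024 × 0.95 = 47523
40–49: 70775 × 0.942 = 66670
50+: 25434 × 0.964 + 57432 × 0.36 = 24518 + 20676 = 45194
→ [22627, 29860, 14553, 47523, 66670, 45194]
Total: 248000 → 226427; change = -21573; percentage change = -8.7%

-8.7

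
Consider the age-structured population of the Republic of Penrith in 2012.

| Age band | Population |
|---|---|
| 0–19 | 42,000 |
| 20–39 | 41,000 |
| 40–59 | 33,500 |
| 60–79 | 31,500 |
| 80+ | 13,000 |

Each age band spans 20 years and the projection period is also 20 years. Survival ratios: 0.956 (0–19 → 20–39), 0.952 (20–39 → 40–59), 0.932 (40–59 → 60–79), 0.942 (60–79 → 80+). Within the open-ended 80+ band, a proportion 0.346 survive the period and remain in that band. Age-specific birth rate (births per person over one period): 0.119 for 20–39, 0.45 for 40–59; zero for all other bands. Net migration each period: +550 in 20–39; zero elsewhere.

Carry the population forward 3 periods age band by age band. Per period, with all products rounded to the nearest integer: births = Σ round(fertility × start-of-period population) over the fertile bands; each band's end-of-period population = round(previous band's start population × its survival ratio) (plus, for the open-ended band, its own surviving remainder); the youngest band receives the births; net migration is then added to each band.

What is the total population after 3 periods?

145076

Call the bands 1 to 5, youngest first.
After projecting period 1:
Births: 41000 × 0.119 = 4879, 33500 × 0.45 = 15075 — total 19954
Band 2: 42000 × 0.956 = 40152
Band 3: 41000 × 0.952 = 39032
Band 4: 33500 × 0.932 = 31222
Band 5: 31500 × 0.942 + 13000 × 0.346 = 29673 + 4498 = 34171
Net migration: Band 2 + 550 → 40702
Population now: 0–19=19954, 20–39=40702, 40–59=39032, 60–79=31222, 80+=34171
After projecting period 2:
Births: 40702 × 0.119 = 4844, 39032 × 0.45 = 17564 — total 22408
Band 2: 19954 × 0.956 = 19076
Band 3: 40702 × 0.952 = 38748
Band 4: 39032 × 0.932 = 36378
Band 5: 31222 × 0.942 + 34171 × 0.346 = 29411 + 11823 = 41234
Net migration: Band 2 + 550 → 19626
Population now: 0–19=22408, 20–39=19626, 40–59=38748, 60–79=36378, 80+=41234
After projecting period 3:
Births: 19626 × 0.119 = 2335, 38748 × 0.45 = 17437 — total 19772
Band 2: 22408 × 0.956 = 21422
Band 3: 19626 × 0.952 = 18684
Band 4: 38748 × 0.932 = 36113
Band 5: 36378 × 0.942 + 41234 × 0.346 = 34268 + 14267 = 48535
Net migration: Band 2 + 550 → 21972
Population now: 0–19=19772, 20–39=21972, 40–59=18684, 60–79=36113, 80+=48535
Total after period 3: 19772 + 21972 + 18684 + 36113 + 48535 = 145076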